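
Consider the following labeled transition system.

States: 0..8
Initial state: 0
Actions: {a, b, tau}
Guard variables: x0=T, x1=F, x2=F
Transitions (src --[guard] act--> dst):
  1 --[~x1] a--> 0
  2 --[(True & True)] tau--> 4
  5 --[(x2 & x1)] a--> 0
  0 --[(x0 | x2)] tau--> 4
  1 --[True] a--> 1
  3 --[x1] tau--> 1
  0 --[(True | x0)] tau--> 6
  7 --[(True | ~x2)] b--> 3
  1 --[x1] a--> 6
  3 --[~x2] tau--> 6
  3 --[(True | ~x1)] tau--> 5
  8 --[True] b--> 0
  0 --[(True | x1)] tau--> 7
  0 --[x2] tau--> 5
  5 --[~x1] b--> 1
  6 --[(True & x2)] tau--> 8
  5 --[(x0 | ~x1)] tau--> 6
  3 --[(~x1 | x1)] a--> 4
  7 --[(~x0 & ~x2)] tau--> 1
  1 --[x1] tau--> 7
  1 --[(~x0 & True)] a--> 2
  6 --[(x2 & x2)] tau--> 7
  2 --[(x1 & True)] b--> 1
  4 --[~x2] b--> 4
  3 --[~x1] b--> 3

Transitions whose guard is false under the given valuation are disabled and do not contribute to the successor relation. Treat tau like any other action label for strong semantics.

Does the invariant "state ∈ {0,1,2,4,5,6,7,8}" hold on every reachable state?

Safe = {0,1,2,4,5,6,7,8}
Reachable = {0,1,3,4,5,6,7}
  0: safe
  1: safe
  3: ✗ unsafe
  4: safe
  5: safe
  6: safe
  7: safe
witness against invariant: tau·b → 3

Answer: INVARIANT VIOLATED at state 3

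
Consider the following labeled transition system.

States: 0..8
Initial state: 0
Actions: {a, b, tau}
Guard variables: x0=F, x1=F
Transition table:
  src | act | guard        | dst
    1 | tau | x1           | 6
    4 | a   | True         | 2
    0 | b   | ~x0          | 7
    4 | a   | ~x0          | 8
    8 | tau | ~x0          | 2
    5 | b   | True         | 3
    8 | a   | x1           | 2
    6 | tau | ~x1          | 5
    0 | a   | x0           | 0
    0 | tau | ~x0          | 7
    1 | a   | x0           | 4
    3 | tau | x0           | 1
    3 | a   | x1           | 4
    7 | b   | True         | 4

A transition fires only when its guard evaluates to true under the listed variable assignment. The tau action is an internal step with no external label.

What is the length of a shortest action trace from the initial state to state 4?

Answer: 2

Analysis:
BFS to 4:
  depth 0: {0}
  depth 1: {7}
  depth 2: {4}
first hit 4 at d=2 via b·b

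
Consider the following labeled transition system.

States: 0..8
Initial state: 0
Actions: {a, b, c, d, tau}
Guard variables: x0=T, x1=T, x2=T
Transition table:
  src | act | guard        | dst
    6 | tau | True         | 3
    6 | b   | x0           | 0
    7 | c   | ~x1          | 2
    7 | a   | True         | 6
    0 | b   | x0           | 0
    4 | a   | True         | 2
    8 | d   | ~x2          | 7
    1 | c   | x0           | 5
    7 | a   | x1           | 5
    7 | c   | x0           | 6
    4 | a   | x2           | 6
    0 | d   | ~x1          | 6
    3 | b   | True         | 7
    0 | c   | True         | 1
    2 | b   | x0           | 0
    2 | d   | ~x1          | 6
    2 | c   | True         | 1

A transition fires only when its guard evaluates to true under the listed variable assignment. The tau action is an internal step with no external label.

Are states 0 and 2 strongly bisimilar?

Bisimulation quotient by refinement:
  π0 = {{0,1,2,3,4,5,6,7,8}}
  π1 = {{0,2},{1},{3},{4},{5,8},{6},{7}}
Fixed point at round 2; 7 class(es).
0∈{0,2}, 2∈{0,2}

Answer: BISIMILAR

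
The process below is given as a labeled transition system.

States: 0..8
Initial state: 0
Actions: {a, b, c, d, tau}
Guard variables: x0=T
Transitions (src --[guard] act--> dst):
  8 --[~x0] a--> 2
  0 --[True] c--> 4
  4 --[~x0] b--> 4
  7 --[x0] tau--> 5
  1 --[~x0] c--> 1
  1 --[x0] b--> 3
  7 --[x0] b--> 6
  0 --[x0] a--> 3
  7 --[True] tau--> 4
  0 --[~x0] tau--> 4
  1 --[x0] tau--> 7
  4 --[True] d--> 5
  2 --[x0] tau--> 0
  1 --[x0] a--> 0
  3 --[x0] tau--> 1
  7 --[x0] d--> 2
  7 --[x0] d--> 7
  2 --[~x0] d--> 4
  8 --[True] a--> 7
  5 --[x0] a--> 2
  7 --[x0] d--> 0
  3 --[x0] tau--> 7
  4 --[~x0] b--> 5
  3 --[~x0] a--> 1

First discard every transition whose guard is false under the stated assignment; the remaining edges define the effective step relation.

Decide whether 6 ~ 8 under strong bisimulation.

Bisimulation quotient by refinement:
  π0 = {{0,1,2,3,4,5,6,7,8}}
  π1 = {{0},{1},{2,3},{4},{5,8},{6},{7}}
  π2 = {{0},{1},{2},{3},{4},{5},{6},{7},{8}}
Fixed point at round 3; 9 class(es).
class of 6: {6}; class of 8: {8}

Answer: NOT BISIMILAR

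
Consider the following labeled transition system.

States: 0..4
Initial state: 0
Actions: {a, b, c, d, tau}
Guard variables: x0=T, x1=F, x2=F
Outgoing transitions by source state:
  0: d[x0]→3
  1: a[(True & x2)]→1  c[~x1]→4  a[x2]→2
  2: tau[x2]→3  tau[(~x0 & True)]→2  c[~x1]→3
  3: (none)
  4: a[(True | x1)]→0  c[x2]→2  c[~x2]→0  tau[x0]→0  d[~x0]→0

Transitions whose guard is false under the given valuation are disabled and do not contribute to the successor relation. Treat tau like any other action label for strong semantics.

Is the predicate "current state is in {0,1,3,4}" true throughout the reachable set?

Safe = {0,1,3,4}
Reachable = {0,3}
  0: ✓
  3: ✓

Answer: INVARIANT HOLDS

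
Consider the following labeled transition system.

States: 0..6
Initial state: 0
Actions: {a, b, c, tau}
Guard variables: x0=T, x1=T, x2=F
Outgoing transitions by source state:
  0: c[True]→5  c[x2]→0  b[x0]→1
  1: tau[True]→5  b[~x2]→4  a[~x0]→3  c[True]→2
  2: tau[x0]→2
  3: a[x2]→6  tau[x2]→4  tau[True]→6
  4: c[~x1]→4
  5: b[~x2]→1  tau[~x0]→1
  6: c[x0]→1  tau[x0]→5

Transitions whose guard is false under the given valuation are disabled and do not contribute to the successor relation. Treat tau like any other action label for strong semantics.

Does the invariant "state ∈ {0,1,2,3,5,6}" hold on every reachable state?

Answer: INVARIANT VIOLATED at state 4

Trace:
Inv-set: {0,1,2,3,5,6}
R = {0,1,2,4,5}
  0: ✓
  1: ✓
  2: ✓
  4: outside
  5: ✓
witness against invariant: b·b → 4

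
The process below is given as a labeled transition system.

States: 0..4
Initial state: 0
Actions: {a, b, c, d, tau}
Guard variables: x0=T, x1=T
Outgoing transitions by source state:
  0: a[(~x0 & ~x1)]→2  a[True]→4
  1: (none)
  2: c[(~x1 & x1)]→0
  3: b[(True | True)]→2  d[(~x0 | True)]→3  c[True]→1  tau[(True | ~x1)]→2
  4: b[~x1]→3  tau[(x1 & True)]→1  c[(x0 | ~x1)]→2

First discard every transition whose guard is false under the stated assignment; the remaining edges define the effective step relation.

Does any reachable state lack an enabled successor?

Reach set: {0,1,2,4}
  0: a→4  [deg 1]
  1: ∅  [no exit]
  2: ∅  [no exit]
  4: c→2  tau→1  [deg 2]
Path to 1: a·tau

Answer: DEADLOCK at state 1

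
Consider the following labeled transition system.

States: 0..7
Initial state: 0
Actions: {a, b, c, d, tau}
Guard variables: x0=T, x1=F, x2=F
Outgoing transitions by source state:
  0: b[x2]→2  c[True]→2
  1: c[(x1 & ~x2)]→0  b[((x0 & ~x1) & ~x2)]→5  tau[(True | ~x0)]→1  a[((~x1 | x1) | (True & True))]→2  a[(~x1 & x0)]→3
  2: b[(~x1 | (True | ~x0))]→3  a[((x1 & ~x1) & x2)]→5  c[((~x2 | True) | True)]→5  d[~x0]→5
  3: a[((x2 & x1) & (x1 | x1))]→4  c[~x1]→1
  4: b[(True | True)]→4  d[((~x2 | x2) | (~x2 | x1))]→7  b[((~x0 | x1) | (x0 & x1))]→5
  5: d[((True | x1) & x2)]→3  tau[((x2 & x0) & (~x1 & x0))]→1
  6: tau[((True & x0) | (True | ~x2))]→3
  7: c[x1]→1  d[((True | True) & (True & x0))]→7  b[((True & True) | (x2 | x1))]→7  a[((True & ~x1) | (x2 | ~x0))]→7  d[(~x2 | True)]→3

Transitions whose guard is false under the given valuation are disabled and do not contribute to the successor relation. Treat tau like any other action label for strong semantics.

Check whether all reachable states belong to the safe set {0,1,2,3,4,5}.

Inv-set: {0,1,2,3,4,5}
R = {0,1,2,3,5}
  0: safe
  1: safe
  2: safe
  3: safe
  5: safe

Answer: INVARIANT HOLDS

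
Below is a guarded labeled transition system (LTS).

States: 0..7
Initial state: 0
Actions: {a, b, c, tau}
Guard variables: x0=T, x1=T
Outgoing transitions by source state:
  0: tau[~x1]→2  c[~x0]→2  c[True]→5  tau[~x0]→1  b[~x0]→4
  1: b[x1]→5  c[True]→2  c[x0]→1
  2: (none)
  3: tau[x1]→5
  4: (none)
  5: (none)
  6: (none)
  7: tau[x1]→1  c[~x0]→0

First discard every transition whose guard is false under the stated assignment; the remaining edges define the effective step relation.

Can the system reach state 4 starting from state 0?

Guard filter leaves 6 enabled edge(s).
depth 0: {0}
depth 1: {5}  cumulative {0,5}
Reach set: {0,5}

Answer: UNREACHABLE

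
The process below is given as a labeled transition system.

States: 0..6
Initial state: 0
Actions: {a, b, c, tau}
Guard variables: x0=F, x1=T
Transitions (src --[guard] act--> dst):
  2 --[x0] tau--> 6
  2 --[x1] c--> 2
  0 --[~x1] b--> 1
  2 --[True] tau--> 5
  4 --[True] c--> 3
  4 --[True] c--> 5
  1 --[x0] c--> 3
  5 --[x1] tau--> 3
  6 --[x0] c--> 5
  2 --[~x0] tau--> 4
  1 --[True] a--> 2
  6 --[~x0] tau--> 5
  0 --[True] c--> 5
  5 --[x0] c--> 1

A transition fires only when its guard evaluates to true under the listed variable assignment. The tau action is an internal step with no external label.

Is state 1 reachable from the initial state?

Answer: UNREACHABLE

Analysis:
After dropping false guards: 9 live edges.
depth 0: {0}
depth 1: {5}  cumulative {0,5}
depth 2: {3}  cumulative {0,3,5}
R = {0,3,5}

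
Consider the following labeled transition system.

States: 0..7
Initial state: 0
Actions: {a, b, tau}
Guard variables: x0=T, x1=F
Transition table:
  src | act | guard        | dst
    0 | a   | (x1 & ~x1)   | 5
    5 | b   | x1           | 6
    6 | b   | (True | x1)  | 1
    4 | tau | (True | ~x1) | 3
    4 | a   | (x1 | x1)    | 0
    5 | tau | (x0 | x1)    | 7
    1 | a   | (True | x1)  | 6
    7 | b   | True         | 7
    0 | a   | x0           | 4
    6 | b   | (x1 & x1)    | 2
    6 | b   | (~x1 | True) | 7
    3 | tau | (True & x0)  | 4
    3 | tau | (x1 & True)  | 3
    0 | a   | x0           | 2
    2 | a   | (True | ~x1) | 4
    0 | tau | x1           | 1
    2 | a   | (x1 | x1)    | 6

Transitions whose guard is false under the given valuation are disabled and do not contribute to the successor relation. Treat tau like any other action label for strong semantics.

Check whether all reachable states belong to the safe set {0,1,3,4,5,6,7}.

Safe = {0,1,3,4,5,6,7}
R = {0,2,3,4}
  0: safe
  2: outside
  3: safe
  4: safe
witness against invariant: a → 2

Answer: INVARIANT VIOLATED at state 2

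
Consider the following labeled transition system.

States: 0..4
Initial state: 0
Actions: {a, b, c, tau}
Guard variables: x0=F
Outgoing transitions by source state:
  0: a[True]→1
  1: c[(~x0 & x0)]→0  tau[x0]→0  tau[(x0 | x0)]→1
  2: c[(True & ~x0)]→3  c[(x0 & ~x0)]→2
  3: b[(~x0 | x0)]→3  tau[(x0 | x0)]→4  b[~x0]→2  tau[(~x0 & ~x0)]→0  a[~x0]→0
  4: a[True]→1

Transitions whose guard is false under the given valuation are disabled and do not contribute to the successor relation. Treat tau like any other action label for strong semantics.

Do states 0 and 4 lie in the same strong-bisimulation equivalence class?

Compute ~ classes (split until stable):
  P[0] = {{0,1,2,3,4}}
  P[1] = {{0,4},{1},{2},{3}}
stable after 2 split(s): 4 block(s)
[0]={0,4}  [4]={0,4}

Answer: BISIMILAR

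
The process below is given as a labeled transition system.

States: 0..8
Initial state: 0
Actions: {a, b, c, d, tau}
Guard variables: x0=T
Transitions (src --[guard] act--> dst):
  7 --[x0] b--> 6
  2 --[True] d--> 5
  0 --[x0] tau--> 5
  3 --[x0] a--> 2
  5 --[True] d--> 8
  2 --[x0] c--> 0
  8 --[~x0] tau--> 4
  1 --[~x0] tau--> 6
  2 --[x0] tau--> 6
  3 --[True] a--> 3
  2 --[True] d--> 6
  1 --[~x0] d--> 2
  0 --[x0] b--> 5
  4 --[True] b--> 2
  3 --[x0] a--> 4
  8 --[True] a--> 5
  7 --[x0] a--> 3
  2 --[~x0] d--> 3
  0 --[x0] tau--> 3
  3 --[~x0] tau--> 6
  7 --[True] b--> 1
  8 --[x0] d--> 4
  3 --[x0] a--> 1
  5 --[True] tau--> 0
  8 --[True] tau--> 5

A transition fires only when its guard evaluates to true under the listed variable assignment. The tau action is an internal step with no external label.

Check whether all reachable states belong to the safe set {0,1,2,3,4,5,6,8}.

Answer: INVARIANT HOLDS

Analysis:
Allowed set {0,1,2,3,4,5,6,8}
Reachable = {0,1,2,3,4,5,6,8}
  0: ok
  1: ok
  2: ok
  3: ok
  4: ok
  5: ok
  6: ok
  8: ok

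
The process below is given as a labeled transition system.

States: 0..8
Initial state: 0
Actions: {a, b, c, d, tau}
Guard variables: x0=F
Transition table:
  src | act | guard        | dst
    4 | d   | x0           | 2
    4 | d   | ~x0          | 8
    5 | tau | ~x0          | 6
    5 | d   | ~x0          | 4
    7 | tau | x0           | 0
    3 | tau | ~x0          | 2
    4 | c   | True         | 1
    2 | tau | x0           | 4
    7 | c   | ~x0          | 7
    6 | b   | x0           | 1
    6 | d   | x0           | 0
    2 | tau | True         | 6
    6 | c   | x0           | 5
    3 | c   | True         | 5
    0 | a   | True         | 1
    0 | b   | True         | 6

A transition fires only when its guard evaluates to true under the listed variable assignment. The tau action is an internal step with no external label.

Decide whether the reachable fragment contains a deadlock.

R = {0,1,6}
  0: a→1  b→6  [deg 2]
  1: ∅  [STUCK]
  6: ∅  [STUCK]
witness 1: a

Answer: DEADLOCK at state 1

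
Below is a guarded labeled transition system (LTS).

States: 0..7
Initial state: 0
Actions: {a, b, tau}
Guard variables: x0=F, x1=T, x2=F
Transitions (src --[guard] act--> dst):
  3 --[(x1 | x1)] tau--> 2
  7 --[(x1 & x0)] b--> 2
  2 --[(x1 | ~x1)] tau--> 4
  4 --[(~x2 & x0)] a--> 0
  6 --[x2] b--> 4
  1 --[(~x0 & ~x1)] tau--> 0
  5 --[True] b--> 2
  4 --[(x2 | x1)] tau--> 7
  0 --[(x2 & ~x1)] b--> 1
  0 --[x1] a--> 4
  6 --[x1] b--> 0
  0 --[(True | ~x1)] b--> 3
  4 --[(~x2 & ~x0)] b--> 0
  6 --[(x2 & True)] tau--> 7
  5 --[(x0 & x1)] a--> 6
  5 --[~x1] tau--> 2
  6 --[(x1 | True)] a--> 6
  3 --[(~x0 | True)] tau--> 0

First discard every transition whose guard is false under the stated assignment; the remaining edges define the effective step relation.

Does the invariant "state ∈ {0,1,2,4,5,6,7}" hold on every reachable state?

Safe = {0,1,2,4,5,6,7}
Reach set: {0,2,3,4,7}
  0: ok
  2: ok
  3: VIOLATES
  4: ok
  7: ok
reach 3 via b — violates

Answer: INVARIANT VIOLATED at state 3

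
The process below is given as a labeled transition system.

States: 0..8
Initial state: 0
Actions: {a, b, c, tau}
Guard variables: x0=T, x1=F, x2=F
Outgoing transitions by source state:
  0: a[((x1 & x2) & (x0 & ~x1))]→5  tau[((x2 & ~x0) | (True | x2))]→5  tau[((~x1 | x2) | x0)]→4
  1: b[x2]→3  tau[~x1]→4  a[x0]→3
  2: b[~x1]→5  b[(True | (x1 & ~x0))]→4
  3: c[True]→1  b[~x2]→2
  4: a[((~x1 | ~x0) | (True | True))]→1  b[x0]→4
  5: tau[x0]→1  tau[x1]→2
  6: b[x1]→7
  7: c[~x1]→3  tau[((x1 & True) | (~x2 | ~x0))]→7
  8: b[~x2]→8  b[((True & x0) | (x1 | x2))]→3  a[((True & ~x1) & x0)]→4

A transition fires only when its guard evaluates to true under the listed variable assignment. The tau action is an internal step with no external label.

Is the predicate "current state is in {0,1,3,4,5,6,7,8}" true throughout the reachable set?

Answer: INVARIANT VIOLATED at state 2

Analysis:
Safe = {0,1,3,4,5,6,7,8}
Reachable = {0,1,2,3,4,5}
  0: ✓
  1: ✓
  2: outside
  3: ✓
  4: ✓
  5: ✓
reach 2 via tau·a·a·b — violates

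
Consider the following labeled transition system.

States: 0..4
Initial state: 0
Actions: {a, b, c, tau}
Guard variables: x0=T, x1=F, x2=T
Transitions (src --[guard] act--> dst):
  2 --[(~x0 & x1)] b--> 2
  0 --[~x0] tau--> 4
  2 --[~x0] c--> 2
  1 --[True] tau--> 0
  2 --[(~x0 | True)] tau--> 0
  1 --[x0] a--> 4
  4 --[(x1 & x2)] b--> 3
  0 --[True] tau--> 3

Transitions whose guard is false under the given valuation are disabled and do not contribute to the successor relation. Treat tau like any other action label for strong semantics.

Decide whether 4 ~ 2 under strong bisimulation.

Answer: NOT BISIMILAR

Analysis:
Compute ~ classes (split until stable):
  P[0] = {{0,1,2,3,4}}
  P[1] = {{0,2},{1},{3,4}}
  P[2] = {{0},{1},{2},{3,4}}
stable after 3 split(s): 4 block(s)
4∈{3,4}, 2∈{2}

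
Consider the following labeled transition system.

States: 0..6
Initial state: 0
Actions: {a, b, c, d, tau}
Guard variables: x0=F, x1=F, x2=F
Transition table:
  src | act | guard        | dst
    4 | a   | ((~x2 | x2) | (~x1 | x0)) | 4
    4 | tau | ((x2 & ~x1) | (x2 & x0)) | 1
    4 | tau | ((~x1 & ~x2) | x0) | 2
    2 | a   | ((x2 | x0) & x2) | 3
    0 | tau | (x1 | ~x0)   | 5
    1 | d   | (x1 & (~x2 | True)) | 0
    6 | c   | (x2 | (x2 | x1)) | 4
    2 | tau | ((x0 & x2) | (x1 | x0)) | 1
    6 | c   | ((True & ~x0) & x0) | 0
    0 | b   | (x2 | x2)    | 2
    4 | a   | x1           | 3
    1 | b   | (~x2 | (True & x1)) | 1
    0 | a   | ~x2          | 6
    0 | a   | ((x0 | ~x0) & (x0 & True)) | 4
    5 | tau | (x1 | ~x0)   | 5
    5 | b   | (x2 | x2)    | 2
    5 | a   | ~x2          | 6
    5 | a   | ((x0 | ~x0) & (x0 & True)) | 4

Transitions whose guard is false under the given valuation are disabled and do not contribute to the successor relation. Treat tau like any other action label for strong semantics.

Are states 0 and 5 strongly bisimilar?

Answer: BISIMILAR

Analysis:
Compute ~ classes (split until stable):
  P[0] = {{0,1,2,3,4,5,6}}
  P[1] = {{0,4,5},{1},{2,3,6}}
  P[2] = {{0,5},{1},{2,3,6},{4}}
Fixed point at round 3; 4 class(es).
[0]={0,5}  [5]={0,5}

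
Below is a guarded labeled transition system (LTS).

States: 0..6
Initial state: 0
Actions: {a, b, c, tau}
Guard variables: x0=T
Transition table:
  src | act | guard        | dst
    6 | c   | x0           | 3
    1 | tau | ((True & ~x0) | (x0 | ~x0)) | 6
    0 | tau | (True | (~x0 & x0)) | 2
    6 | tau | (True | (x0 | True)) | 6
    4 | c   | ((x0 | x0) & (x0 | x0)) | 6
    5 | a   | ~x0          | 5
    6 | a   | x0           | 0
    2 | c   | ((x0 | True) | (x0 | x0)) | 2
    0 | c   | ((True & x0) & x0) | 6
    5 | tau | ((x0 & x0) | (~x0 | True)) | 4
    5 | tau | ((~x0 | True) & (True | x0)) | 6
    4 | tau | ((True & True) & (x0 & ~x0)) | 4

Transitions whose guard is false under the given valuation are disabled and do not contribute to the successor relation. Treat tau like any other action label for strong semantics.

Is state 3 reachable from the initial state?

Answer: REACHABLE

Working:
10 transition(s) survive guard evaluation.
L0 = {0}
L1 = {2,6}  total {0,2,6}
L2 = {3}  total {0,2,3,6}
Reach set: {0,2,3,6}
trace reaching 3: c·c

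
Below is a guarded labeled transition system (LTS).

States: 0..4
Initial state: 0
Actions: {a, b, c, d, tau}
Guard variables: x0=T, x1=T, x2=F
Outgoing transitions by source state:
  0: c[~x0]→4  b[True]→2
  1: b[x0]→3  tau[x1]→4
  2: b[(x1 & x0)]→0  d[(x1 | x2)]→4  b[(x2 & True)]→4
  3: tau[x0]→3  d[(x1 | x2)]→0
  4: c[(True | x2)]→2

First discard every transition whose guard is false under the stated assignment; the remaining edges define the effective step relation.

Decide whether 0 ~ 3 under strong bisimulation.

Answer: NOT BISIMILAR

Working:
Bisimulation quotient by refinement:
  P[0] = {{0,1,2,3,4}}
  P[1] = {{0},{1},{2},{3},{4}}
5 equivalence class(es) (converged in 2)
0∈{0}, 3∈{3}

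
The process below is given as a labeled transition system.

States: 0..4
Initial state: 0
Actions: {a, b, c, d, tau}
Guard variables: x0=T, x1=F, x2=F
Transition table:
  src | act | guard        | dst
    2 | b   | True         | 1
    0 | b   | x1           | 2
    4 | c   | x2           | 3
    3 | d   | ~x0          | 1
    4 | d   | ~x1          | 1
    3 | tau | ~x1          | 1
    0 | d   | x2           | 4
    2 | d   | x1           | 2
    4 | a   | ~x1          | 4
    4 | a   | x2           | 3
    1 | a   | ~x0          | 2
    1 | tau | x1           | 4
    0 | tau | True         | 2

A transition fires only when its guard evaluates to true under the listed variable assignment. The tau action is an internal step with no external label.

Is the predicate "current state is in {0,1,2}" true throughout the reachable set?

Inv-set: {0,1,2}
R = {0,1,2}
  0: ok
  1: ok
  2: ok

Answer: INVARIANT HOLDS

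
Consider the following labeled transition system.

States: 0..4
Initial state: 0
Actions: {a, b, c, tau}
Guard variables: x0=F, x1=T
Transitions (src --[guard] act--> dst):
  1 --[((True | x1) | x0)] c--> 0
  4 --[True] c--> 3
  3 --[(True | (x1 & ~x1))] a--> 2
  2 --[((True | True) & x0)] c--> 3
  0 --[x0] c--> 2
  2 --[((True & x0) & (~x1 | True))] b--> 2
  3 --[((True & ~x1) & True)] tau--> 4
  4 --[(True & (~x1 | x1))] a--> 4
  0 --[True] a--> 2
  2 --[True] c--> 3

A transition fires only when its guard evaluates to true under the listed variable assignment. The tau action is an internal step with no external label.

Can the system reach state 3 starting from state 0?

6 transition(s) survive guard evaluation.
depth 0: {0}
depth 1: {2}  total {0,2}
depth 2: {3}  total {0,2,3}
Reach set: {0,2,3}
witness 3: a·c

Answer: REACHABLE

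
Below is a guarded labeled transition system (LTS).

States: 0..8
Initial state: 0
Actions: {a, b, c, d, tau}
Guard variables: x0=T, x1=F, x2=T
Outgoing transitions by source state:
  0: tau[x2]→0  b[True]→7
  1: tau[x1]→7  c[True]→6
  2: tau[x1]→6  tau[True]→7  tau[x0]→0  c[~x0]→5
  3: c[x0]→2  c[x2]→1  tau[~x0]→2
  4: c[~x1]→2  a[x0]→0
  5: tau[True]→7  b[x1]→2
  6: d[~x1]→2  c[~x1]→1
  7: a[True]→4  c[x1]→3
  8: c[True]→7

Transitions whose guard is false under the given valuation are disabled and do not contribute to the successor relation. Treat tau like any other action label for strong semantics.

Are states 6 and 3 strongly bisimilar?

Answer: NOT BISIMILAR

Working:
Bisimulation quotient by refinement:
  P[0] = {{0,1,2,3,4,5,6,7,8}}
  P[1] = {{0},{1,3,8},{2,5},{4},{6},{7}}
  P[2] = {{0},{1},{2},{3},{4},{5},{6},{7},{8}}
Fixed point at round 3; 9 class(es).
6∈{6}, 3∈{3}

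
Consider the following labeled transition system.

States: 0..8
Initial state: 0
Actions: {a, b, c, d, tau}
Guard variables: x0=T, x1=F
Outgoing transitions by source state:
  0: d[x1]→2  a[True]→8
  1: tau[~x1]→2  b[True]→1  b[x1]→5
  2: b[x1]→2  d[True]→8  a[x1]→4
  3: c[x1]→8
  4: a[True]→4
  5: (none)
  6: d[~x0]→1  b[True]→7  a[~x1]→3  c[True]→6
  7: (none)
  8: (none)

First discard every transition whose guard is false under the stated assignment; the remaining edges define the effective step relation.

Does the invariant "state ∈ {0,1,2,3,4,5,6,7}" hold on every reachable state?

Safe = {0,1,2,3,4,5,6,7}
Reach set: {0,8}
  0: ok
  8: VIOLATES
counterexample path to 8: a

Answer: INVARIANT VIOLATED at state 8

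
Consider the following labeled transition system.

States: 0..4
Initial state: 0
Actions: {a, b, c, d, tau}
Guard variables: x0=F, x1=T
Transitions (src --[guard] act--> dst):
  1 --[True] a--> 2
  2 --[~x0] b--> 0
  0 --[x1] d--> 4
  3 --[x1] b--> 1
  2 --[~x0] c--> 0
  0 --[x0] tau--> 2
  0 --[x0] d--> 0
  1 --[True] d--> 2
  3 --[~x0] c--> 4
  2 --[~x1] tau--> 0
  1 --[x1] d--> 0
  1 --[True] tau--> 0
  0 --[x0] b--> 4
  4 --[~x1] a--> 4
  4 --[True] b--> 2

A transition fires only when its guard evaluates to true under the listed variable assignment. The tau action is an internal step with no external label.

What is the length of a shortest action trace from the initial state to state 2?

Breadth-first toward 2:
  Layer 0: {0}
  Layer 1: {4}
  Layer 2: {2}
first hit 2 at d=2 via d·b

Answer: 2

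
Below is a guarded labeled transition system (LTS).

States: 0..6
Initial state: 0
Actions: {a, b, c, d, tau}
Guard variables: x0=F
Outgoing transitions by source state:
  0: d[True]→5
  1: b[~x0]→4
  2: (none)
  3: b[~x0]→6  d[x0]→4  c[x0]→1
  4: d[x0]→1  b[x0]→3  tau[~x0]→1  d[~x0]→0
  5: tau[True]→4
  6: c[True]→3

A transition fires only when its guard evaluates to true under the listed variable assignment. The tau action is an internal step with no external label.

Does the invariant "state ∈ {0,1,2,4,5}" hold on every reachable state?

Answer: INVARIANT HOLDS

Trace:
Safe = {0,1,2,4,5}
Reach set: {0,1,4,5}
  0: ok
  1: ok
  4: ok
  5: ok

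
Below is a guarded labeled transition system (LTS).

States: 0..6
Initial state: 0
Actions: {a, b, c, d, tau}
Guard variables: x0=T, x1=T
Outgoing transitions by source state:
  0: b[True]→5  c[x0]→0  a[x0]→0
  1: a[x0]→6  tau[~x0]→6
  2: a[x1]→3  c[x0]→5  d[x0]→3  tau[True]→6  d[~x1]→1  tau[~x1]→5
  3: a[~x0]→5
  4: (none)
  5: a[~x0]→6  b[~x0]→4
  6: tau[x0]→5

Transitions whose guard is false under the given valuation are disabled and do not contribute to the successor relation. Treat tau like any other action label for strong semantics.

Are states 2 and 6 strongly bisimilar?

Answer: NOT BISIMILAR

Working:
Compute ~ classes (split until stable):
  P[0] = {{0,1,2,3,4,5,6}}
  P[1] = {{0},{1},{2},{3,4,5},{6}}
5 equivalence class(es) (converged in 2)
[2]={2}  [6]={6}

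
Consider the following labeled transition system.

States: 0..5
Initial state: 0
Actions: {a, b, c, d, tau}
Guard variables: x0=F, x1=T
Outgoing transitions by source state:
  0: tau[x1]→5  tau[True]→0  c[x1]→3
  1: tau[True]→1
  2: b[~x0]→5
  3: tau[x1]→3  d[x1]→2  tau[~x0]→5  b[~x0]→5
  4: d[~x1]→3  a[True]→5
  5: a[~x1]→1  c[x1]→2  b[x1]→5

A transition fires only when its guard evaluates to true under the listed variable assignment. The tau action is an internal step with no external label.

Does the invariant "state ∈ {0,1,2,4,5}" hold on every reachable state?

Inv-set: {0,1,2,4,5}
Reachable = {0,2,3,5}
  0: safe
  2: safe
  3: outside
  5: safe
reach 3 via c — violates

Answer: INVARIANT VIOLATED at state 3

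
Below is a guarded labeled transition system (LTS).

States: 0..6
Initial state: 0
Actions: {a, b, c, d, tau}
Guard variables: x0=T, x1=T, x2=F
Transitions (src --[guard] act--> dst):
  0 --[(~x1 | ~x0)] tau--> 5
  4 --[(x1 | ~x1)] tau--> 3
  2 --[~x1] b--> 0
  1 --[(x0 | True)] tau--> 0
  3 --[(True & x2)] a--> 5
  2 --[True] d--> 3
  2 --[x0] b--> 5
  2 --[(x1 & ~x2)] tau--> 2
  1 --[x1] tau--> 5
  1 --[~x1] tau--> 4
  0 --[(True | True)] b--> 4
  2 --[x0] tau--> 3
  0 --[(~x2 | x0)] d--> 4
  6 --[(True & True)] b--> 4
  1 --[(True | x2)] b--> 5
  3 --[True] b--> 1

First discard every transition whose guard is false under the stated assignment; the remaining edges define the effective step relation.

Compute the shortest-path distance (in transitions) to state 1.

Layered search for 1:
  depth 0: {0}
  depth 1: {4}
  depth 2: {3}
  depth 3: {1}
first hit 1 at d=3 via b·tau·b

Answer: 3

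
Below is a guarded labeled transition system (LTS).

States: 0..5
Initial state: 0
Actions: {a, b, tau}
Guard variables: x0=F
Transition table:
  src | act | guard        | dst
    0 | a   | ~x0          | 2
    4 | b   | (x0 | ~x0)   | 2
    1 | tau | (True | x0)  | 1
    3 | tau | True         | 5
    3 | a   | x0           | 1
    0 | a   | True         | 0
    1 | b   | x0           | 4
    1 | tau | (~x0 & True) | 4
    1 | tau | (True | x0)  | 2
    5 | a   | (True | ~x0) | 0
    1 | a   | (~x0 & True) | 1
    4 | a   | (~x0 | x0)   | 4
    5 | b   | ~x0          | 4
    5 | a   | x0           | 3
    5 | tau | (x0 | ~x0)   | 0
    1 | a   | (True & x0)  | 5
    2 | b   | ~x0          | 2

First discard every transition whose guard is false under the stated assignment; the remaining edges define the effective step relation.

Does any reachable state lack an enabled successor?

Answer: DEADLOCK-FREE

Working:
R = {0,2}
  0: a→0  a→2  [deg 2]
  2: b→2  [deg 1]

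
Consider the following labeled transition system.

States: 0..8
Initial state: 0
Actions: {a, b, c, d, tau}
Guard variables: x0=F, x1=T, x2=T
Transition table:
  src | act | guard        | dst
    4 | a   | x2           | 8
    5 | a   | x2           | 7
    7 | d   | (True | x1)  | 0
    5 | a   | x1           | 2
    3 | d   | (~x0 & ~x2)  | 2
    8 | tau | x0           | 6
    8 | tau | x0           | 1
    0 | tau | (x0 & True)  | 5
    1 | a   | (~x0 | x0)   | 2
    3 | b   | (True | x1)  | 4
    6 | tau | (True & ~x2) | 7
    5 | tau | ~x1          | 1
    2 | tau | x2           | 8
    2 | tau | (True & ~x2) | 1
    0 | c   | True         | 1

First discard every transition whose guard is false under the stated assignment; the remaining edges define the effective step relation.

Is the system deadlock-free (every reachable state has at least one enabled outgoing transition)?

Answer: DEADLOCK at state 8

Analysis:
Reachable = {0,1,2,8}
  0: c→1  [deg 1]
  1: a→2  [deg 1]
  2: tau→8  [deg 1]
  8: ∅  [no exit]
Path to 8: c·a·tau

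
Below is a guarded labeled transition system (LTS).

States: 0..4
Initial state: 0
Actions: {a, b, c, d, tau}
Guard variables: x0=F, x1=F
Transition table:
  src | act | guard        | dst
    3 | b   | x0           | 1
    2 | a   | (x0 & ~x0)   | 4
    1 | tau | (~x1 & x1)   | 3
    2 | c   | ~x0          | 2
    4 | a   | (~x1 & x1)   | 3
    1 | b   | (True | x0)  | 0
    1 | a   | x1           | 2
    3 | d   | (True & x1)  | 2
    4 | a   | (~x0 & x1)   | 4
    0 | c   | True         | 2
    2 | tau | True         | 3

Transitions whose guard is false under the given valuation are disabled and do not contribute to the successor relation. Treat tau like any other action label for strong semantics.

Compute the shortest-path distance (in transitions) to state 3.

Answer: 2

Trace:
Layered search for 3:
  L0 = {0}
  L1 = {2}
  L2 = {3}
3 enters at depth 2; path c·tau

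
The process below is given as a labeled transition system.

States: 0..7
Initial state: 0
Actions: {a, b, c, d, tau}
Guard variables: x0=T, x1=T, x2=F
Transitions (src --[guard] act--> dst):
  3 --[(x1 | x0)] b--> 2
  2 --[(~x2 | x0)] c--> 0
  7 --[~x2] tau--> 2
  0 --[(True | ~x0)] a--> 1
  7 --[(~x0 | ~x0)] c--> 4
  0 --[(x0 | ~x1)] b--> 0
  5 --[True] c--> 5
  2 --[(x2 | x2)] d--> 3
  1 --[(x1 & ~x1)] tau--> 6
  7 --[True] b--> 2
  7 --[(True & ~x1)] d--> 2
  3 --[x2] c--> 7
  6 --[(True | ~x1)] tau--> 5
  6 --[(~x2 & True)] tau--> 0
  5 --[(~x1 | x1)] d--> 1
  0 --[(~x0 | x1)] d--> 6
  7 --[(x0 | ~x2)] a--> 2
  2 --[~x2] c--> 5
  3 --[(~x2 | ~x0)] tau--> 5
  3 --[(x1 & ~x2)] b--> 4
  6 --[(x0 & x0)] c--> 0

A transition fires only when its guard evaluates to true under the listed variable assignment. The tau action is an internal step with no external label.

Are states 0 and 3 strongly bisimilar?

Compute ~ classes (split until stable):
  round 0: {{0,1,2,3,4,5,6,7}}
  round 1: {{0},{1,4},{2},{3},{5},{6},{7}}
Fixed point at round 2; 7 class(es).
[0]={0}  [3]={3}

Answer: NOT BISIMILAR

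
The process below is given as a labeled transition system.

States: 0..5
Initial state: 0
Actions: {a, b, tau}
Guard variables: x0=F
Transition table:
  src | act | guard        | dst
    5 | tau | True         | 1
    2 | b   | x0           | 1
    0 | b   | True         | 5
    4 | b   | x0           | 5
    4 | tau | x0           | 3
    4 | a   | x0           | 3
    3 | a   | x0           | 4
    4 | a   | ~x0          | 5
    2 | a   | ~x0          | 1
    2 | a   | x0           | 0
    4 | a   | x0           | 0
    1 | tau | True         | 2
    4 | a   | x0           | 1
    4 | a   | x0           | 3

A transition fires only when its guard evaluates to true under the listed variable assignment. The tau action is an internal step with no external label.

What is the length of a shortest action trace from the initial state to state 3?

BFS to 3:
  Layer 0: {0}
  Layer 1: {5}
  Layer 2: {1}
  Layer 3: {2}
3 never appears.

Answer: UNREACHABLE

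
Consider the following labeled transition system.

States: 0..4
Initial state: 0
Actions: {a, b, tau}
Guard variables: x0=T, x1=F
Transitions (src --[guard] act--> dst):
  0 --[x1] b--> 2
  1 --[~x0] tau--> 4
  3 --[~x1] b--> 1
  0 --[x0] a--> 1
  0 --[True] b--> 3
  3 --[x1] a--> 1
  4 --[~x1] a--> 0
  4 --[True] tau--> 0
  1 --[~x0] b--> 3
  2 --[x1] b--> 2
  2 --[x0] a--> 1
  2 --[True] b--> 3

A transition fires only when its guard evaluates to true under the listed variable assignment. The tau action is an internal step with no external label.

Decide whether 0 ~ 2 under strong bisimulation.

Bisimulation quotient by refinement:
  π0 = {{0,1,2,3,4}}
  π1 = {{0,2},{1},{3},{4}}
4 equivalence class(es) (converged in 2)
class of 0: {0,2}; class of 2: {0,2}

Answer: BISIMILAR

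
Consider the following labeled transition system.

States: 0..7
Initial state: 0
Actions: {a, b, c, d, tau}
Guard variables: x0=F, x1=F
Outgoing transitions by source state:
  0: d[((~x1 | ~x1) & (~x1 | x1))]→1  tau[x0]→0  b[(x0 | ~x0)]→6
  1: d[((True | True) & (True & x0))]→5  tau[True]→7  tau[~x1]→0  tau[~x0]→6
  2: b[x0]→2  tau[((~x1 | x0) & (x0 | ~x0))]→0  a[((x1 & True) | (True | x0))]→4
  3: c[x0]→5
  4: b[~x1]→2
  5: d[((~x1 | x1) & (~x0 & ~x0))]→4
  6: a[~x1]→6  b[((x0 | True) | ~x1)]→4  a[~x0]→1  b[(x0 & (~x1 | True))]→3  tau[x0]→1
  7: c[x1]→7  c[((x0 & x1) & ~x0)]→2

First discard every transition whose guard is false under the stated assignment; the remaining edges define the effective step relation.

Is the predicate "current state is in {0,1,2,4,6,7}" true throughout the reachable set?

Answer: INVARIANT HOLDS

Analysis:
Inv-set: {0,1,2,4,6,7}
Reach set: {0,1,2,4,6,7}
  0: ok
  1: ok
  2: ok
  4: ok
  6: ok
  7: ok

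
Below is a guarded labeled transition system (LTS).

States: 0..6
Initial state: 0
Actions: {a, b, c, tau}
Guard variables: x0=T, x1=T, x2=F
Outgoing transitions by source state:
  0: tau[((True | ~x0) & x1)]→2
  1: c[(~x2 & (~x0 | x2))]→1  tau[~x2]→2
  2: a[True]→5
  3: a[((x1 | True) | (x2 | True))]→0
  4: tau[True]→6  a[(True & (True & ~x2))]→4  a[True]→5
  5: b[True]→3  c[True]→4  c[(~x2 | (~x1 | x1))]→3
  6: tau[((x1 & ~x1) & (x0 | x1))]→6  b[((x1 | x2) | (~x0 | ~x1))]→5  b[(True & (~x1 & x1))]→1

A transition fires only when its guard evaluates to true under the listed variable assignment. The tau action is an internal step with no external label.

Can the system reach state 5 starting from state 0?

After dropping false guards: 11 live edges.
Layer 0: {0}
Layer 1: {2}  total {0,2}
Layer 2: {5}  total {0,2,5}
Layer 3: {3,4}  total {0,2,3,4,5}
Layer 4: {6}  total {0,2,3,4,5,6}
Reachable = {0,2,3,4,5,6}
trace reaching 5: tau·a

Answer: REACHABLE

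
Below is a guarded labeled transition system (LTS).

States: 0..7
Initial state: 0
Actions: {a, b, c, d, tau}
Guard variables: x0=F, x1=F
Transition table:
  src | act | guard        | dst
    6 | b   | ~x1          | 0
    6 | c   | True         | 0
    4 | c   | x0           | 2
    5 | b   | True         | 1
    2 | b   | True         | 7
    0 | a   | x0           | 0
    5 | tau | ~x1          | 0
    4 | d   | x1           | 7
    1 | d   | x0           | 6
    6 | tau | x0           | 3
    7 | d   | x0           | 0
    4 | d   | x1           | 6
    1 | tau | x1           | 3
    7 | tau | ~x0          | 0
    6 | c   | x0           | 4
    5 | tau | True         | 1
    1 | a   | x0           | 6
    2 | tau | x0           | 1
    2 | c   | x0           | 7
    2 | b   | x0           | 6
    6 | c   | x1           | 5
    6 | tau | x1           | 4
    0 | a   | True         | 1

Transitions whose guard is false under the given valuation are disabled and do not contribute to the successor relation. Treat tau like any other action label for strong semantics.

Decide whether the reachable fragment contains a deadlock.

Reachable = {0,1}
  0: a→1  [1 exit(s)]
  1: ∅  [STUCK]
Path to 1: a

Answer: DEADLOCK at state 1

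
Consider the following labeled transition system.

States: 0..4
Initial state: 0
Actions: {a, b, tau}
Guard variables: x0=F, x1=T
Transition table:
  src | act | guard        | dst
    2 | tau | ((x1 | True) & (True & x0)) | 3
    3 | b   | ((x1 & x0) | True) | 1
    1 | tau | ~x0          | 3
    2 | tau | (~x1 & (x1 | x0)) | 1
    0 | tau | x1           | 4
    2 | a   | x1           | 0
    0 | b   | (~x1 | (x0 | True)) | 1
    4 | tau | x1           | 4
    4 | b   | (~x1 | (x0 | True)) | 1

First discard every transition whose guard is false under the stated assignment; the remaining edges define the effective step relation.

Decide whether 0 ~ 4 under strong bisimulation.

Compute ~ classes (split until stable):
  round 0: {{0,1,2,3,4}}
  round 1: {{0,4},{1},{2},{3}}
Fixed point at round 2; 4 class(es).
[0]={0,4}  [4]={0,4}

Answer: BISIMILAR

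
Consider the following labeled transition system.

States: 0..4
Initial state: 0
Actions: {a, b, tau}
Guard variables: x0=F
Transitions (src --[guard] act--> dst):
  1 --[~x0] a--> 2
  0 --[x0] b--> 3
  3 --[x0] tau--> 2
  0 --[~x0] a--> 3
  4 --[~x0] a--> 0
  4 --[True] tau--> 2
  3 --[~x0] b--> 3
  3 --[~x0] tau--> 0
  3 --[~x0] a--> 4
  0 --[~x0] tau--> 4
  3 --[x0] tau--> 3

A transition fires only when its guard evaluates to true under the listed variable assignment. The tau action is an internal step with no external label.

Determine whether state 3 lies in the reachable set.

Answer: REACHABLE

Trace:
8 transition(s) survive guard evaluation.
L0 = {0}
L1 = {3,4}  total {0,3,4}
L2 = {2}  total {0,2,3,4}
Reachable = {0,2,3,4}
trace reaching 3: a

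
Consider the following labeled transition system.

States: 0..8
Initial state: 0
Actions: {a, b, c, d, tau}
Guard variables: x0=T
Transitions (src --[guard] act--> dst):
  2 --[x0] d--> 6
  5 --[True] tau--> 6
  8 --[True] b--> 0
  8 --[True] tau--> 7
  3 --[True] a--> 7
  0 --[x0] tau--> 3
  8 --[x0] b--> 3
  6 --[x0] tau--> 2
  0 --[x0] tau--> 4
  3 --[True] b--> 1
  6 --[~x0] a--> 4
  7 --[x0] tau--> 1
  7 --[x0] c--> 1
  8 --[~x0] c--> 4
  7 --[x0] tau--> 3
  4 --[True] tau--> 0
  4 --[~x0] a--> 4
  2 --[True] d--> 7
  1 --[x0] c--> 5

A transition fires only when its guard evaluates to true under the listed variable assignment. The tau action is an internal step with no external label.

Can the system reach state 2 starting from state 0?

Answer: REACHABLE

Analysis:
16 transition(s) survive guard evaluation.
L0 = {0}
L1 = {3,4}  cumulative {0,3,4}
L2 = {1,7}  cumulative {0,1,3,4,7}
L3 = {5}  cumulative {0,1,3,4,5,7}
L4 = {6}  cumulative {0,1,3,4,5,6,7}
L5 = {2}  cumulative {0,1,2,3,4,5,6,7}
R = {0,1,2,3,4,5,6,7}
Path to 2: tau·b·c·tau·tau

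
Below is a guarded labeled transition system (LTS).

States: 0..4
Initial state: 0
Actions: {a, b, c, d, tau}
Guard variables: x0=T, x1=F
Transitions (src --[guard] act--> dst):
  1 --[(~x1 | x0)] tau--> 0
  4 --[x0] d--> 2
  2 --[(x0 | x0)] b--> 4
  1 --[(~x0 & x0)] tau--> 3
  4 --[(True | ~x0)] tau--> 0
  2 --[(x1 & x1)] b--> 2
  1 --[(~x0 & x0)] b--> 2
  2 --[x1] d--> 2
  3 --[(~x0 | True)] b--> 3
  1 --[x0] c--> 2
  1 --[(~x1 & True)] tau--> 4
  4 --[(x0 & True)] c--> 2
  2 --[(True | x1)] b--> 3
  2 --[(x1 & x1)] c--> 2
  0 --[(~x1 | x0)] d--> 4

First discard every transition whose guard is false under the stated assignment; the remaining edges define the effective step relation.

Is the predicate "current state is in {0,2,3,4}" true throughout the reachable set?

Answer: INVARIANT HOLDS

Trace:
Safe = {0,2,3,4}
Reachable = {0,2,3,4}
  0: ok
  2: ok
  3: ok
  4: ok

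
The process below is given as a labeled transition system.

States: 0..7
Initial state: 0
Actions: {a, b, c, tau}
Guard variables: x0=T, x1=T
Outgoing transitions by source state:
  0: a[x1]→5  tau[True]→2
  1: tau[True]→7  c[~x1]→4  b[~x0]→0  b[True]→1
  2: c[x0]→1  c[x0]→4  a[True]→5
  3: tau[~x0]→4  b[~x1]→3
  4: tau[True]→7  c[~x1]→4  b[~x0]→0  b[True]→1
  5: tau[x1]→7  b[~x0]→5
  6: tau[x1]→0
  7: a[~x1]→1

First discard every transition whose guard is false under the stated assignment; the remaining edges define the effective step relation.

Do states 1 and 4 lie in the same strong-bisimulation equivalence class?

Refine partition for ~:
  π0 = {{0,1,2,3,4,5,6,7}}
  π1 = {{0},{1,4},{2},{3,7},{5,6}}
  π2 = {{0},{1,4},{2},{3,7},{5},{6}}
6 equivalence class(es) (converged in 3)
1∈{1,4}, 4∈{1,4}

Answer: BISIMILAR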